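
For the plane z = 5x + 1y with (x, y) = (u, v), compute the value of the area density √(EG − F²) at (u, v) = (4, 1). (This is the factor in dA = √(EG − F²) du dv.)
√(EG − F²)|_{(4, 1)} = 3*sqrt(3)

E = 26, F = 5, G = 2, so EG − F² = 27. Taking the positive square root: √(EG − F²) = 3*sqrt(3). At (u, v) = (4, 1): 3*sqrt(3).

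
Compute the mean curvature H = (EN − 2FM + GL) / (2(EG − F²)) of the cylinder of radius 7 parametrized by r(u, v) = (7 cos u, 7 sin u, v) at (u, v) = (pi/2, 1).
H = -1/14

With E = 49, F = 0, G = 1, L = -7, M = 0, N = 0, assemble
  H = (EN − 2FM + GL) / (2(EG − F²)) = -1/14.
At (u, v) = (pi/2, 1): H = -1/14.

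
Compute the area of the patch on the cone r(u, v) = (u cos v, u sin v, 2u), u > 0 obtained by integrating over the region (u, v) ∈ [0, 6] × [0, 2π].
Area = 36*sqrt(5)*pi

Area = ∫∫ √(EG − F²) du dv with √(EG − F²) = sqrt(5)*Abs(u). Integrating over [0, 6] × [0, 2π] gives 36*sqrt(5)*pi.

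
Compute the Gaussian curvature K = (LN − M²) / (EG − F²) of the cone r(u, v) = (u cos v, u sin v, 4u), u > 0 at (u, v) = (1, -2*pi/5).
K = 0

Coefficients of the first fundamental form: E = 17, F = 0, G = u^2.
Coefficients of the second fundamental form: L = 0, M = 0, N = 4*sqrt(17)*u^2/(17*Abs(u)).
Assemble K = (LN − M²)/(EG − F²) = 0. At (u, v) = (1, -2*pi/5): K = 0.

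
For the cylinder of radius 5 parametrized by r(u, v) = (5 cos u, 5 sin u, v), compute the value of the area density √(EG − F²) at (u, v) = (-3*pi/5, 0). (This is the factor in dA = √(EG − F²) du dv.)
√(EG − F²)|_{(-3*pi/5, 0)} = 5

E = 25, F = 0, G = 1, so EG − F² = 25. Taking the positive square root: √(EG − F²) = 5. At (u, v) = (-3*pi/5, 0): 5.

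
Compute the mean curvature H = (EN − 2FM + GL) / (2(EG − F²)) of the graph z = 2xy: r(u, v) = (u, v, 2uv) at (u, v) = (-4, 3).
H = 96*sqrt(101)/10201

With E = 4*v^2 + 1, F = 4*u*v, G = 4*u^2 + 1, L = 0, M = 2/sqrt(4*u^2 + 4*v^2 + 1), N = 0, assemble
  H = (EN − 2FM + GL) / (2(EG − F²)) = -8*u*v/(4*u^2 + 4*v^2 + 1)^(3/2).
At (u, v) = (-4, 3): H = 96*sqrt(101)/10201.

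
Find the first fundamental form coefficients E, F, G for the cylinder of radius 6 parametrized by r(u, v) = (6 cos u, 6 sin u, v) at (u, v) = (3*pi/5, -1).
E = 36;  F = 0;  G = 1

Partials: r_u = (-6*sin(u), 6*cos(u), 0), r_v = (0, 0, 1). As functions of (u, v):
  E = r_u · r_u = 36,
  F = r_u · r_v = 0,
  G = r_v · r_v = 1.
Evaluating at (u, v) = (3*pi/5, -1): E = 36, F = 0, G = 1.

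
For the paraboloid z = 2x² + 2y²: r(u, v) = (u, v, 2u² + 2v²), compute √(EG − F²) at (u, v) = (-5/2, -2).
√(EG − F²)|_{(-5/2, -2)} = sqrt(165)

E = 16*u^2 + 1, F = 16*u*v, G = 16*v^2 + 1; EG − F² = 16*u^2 + 16*v^2 + 1; √(EG − F²) = sqrt(16*u^2 + 16*v^2 + 1). At the given point: sqrt(165).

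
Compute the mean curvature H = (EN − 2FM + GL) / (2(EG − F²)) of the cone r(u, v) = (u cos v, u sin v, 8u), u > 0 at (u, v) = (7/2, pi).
H = 8*sqrt(65)/455

With E = 65, F = 0, G = u^2, L = 0, M = 0, N = 8*sqrt(65)*u^2/(65*Abs(u)), assemble
  H = (EN − 2FM + GL) / (2(EG − F²)) = 4*sqrt(65)/(65*Abs(u)).
At (u, v) = (7/2, pi): H = 8*sqrt(65)/455.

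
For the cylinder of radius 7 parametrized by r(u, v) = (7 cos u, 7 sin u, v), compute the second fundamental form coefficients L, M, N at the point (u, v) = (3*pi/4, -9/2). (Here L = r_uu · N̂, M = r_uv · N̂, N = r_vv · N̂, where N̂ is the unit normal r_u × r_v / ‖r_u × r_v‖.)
L = -7;  M = 0;  N = 0

Compute the unit normal N̂(u, v) = (cos(u), sin(u), 0), and the second partials r_uu, r_uv, r_vv. Take dot products:
  L(u, v) = r_uu · N̂ = -7,
  M(u, v) = r_uv · N̂ = 0,
  N(u, v) = r_vv · N̂ = 0.
Evaluating at (u, v) = (3*pi/4, -9/2):
  L = -7, M = 0, N = 0.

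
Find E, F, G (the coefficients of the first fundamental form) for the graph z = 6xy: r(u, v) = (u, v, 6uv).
E = 36*v^2 + 1;  F = 36*u*v;  G = 36*u^2 + 1

Compute partials: r_u = (1, 0, 6*v), r_v = (0, 1, 6*u). Then
  E = r_u · r_u = 36*v^2 + 1,
  F = r_u · r_v = 36*u*v,
  G = r_v · r_v = 36*u^2 + 1.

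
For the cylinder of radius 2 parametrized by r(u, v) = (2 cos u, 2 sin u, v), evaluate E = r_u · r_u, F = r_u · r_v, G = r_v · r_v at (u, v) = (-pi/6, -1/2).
E = 4;  F = 0;  G = 1

Partials: r_u = (-2*sin(u), 2*cos(u), 0), r_v = (0, 0, 1). As functions of (u, v):
  E = r_u · r_u = 4,
  F = r_u · r_v = 0,
  G = r_v · r_v = 1.
Evaluating at (u, v) = (-pi/6, -1/2): E = 4, F = 0, G = 1.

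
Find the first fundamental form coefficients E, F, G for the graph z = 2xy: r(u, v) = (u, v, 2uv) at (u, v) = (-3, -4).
E = 65;  F = 48;  G = 37

Partials: r_u = (1, 0, 2*v), r_v = (0, 1, 2*u). As functions of (u, v):
  E = r_u · r_u = 4*v^2 + 1,
  F = r_u · r_v = 4*u*v,
  G = r_v · r_v = 4*u^2 + 1.
Evaluating at (u, v) = (-3, -4): E = 65, F = 48, G = 37.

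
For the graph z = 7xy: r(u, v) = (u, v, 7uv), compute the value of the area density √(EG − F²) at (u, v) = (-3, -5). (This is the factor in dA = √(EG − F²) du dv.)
√(EG − F²)|_{(-3, -5)} = sqrt(1667)

E = 49*v^2 + 1, F = 49*u*v, G = 49*u^2 + 1, so EG − F² = 49*u^2 + 49*v^2 + 1. Taking the positive square root: √(EG − F²) = sqrt(49*u^2 + 49*v^2 + 1). At (u, v) = (-3, -5): sqrt(1667).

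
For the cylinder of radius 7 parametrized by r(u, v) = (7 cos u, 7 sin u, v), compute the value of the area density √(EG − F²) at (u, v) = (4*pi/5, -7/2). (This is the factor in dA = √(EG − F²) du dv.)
√(EG − F²)|_{(4*pi/5, -7/2)} = 7

E = 49, F = 0, G = 1, so EG − F² = 49. Taking the positive square root: √(EG − F²) = 7. At (u, v) = (4*pi/5, -7/2): 7.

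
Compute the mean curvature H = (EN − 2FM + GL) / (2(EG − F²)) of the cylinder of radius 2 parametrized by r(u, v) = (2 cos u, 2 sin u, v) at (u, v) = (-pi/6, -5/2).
H = -1/4

With E = 4, F = 0, G = 1, L = -2, M = 0, N = 0, assemble
  H = (EN − 2FM + GL) / (2(EG − F²)) = -1/4.
At (u, v) = (-pi/6, -5/2): H = -1/4.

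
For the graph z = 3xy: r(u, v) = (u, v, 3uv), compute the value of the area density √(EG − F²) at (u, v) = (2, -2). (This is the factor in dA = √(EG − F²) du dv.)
√(EG − F²)|_{(2, -2)} = sqrt(73)

E = 9*v^2 + 1, F = 9*u*v, G = 9*u^2 + 1, so EG − F² = 9*u^2 + 9*v^2 + 1. Taking the positive square root: √(EG − F²) = sqrt(9*u^2 + 9*v^2 + 1). At (u, v) = (2, -2): sqrt(73).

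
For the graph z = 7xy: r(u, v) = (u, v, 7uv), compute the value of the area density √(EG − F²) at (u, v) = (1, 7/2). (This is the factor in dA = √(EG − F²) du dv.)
√(EG − F²)|_{(1, 7/2)} = 51/2

E = 49*v^2 + 1, F = 49*u*v, G = 49*u^2 + 1, so EG − F² = 49*u^2 + 49*v^2 + 1. Taking the positive square root: √(EG − F²) = sqrt(49*u^2 + 49*v^2 + 1). At (u, v) = (1, 7/2): 51/2.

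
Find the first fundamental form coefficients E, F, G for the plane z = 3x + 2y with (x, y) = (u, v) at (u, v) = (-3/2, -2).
E = 10;  F = 6;  G = 5

Partials: r_u = (1, 0, 3), r_v = (0, 1, 2). As functions of (u, v):
  E = r_u · r_u = 10,
  F = r_u · r_v = 6,
  G = r_v · r_v = 5.
Evaluating at (u, v) = (-3/2, -2): E = 10, F = 6, G = 5.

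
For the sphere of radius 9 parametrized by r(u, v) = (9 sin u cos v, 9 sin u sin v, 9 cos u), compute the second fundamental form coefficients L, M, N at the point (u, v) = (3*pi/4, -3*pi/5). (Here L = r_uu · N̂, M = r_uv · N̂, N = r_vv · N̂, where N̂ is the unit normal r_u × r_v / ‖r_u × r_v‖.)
L = -9;  M = 0;  N = -9/2

Compute the unit normal N̂(u, v) = (sin(u)^2*cos(v)/Abs(sin(u)), sin(u)^2*sin(v)/Abs(sin(u)), sin(2*u)/(2*Abs(sin(u)))), and the second partials r_uu, r_uv, r_vv. Take dot products:
  L(u, v) = r_uu · N̂ = -9*sin(u)/Abs(sin(u)),
  M(u, v) = r_uv · N̂ = 0,
  N(u, v) = r_vv · N̂ = -9*sin(u)^3/Abs(sin(u)).
Evaluating at (u, v) = (3*pi/4, -3*pi/5):
  L = -9, M = 0, N = -9/2.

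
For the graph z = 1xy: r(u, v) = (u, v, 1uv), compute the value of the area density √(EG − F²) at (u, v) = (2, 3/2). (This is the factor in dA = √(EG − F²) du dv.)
√(EG − F²)|_{(2, 3/2)} = sqrt(29)/2

E = v^2 + 1, F = u*v, G = u^2 + 1, so EG − F² = u^2 + v^2 + 1. Taking the positive square root: √(EG − F²) = sqrt(u^2 + v^2 + 1). At (u, v) = (2, 3/2): sqrt(29)/2.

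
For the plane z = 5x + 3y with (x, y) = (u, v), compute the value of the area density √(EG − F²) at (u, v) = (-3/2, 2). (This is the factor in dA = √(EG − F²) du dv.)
√(EG − F²)|_{(-3/2, 2)} = sqrt(35)

E = 26, F = 15, G = 10, so EG − F² = 35. Taking the positive square root: √(EG − F²) = sqrt(35). At (u, v) = (-3/2, 2): sqrt(35).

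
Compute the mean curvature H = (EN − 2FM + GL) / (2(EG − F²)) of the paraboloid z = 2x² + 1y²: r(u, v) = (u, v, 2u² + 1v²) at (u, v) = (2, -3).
H = 139*sqrt(101)/10201

With E = 16*u^2 + 1, F = 8*u*v, G = 4*v^2 + 1, L = 4/sqrt(16*u^2 + 4*v^2 + 1), M = 0, N = 2/sqrt(16*u^2 + 4*v^2 + 1), assemble
  H = (EN − 2FM + GL) / (2(EG − F²)) = (16*u^2 + 8*v^2 + 3)/(16*u^2 + 4*v^2 + 1)^(3/2).
At (u, v) = (2, -3): H = 139*sqrt(101)/10201.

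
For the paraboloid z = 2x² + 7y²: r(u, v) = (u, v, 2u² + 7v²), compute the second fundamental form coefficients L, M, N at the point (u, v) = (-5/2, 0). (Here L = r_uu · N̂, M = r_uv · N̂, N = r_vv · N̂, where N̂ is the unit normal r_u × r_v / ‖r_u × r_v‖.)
L = 4*sqrt(101)/101;  M = 0;  N = 14*sqrt(101)/101

Compute the unit normal N̂(u, v) = (-4*u/sqrt(16*u^2 + 196*v^2 + 1), -14*v/sqrt(16*u^2 + 196*v^2 + 1), 1/sqrt(16*u^2 + 196*v^2 + 1)), and the second partials r_uu, r_uv, r_vv. Take dot products:
  L(u, v) = r_uu · N̂ = 4/sqrt(16*u^2 + 196*v^2 + 1),
  M(u, v) = r_uv · N̂ = 0,
  N(u, v) = r_vv · N̂ = 14/sqrt(16*u^2 + 196*v^2 + 1).
Evaluating at (u, v) = (-5/2, 0):
  L = 4*sqrt(101)/101, M = 0, N = 14*sqrt(101)/101.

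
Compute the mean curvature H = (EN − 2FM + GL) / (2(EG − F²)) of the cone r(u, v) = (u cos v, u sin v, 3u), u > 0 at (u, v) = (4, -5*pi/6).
H = 3*sqrt(10)/80

With E = 10, F = 0, G = u^2, L = 0, M = 0, N = 3*sqrt(10)*u^2/(10*Abs(u)), assemble
  H = (EN − 2FM + GL) / (2(EG − F²)) = 3*sqrt(10)/(20*Abs(u)).
At (u, v) = (4, -5*pi/6): H = 3*sqrt(10)/80.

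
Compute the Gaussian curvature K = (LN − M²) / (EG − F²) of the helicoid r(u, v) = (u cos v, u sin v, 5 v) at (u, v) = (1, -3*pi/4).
K = -25/676

Coefficients of the first fundamental form: E = 1, F = 0, G = u^2 + 25.
Coefficients of the second fundamental form: L = 0, M = -5/sqrt(u^2 + 25), N = 0.
Assemble K = (LN − M²)/(EG − F²) = -25/(u^2 + 25)^2. At (u, v) = (1, -3*pi/4): K = -25/676.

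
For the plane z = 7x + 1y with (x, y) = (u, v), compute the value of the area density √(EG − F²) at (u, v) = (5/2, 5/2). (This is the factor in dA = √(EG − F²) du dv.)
√(EG − F²)|_{(5/2, 5/2)} = sqrt(51)

E = 50, F = 7, G = 2, so EG − F² = 51. Taking the positive square root: √(EG − F²) = sqrt(51). At (u, v) = (5/2, 5/2): sqrt(51).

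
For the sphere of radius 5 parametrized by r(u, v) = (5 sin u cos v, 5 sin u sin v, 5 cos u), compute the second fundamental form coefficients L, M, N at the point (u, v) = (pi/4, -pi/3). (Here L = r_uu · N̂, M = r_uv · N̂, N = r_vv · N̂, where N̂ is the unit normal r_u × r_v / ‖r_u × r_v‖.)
L = -5;  M = 0;  N = -5/2

Compute the unit normal N̂(u, v) = (sin(u)^2*cos(v)/Abs(sin(u)), sin(u)^2*sin(v)/Abs(sin(u)), sin(2*u)/(2*Abs(sin(u)))), and the second partials r_uu, r_uv, r_vv. Take dot products:
  L(u, v) = r_uu · N̂ = -5*sin(u)/Abs(sin(u)),
  M(u, v) = r_uv · N̂ = 0,
  N(u, v) = r_vv · N̂ = -5*sin(u)^3/Abs(sin(u)).
Evaluating at (u, v) = (pi/4, -pi/3):
  L = -5, M = 0, N = -5/2.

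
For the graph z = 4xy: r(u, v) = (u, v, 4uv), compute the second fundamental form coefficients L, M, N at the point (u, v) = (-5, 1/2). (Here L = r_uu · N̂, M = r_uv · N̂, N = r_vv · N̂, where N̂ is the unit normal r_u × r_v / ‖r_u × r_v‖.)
L = 0;  M = 4*sqrt(5)/45;  N = 0

Compute the unit normal N̂(u, v) = (-4*v/sqrt(16*u^2 + 16*v^2 + 1), -4*u/sqrt(16*u^2 + 16*v^2 + 1), 1/sqrt(16*u^2 + 16*v^2 + 1)), and the second partials r_uu, r_uv, r_vv. Take dot products:
  L(u, v) = r_uu · N̂ = 0,
  M(u, v) = r_uv · N̂ = 4/sqrt(16*u^2 + 16*v^2 + 1),
  N(u, v) = r_vv · N̂ = 0.
Evaluating at (u, v) = (-5, 1/2):
  L = 0, M = 4*sqrt(5)/45, N = 0.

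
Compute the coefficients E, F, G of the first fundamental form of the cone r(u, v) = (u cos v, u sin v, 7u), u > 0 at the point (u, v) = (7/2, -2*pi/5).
E = 50;  F = 0;  G = 49/4

Partials: r_u = (cos(v), sin(v), 7), r_v = (-u*sin(v), u*cos(v), 0). As functions of (u, v):
  E = r_u · r_u = 50,
  F = r_u · r_v = 0,
  G = r_v · r_v = u^2.
Evaluating at (u, v) = (7/2, -2*pi/5): E = 50, F = 0, G = 49/4.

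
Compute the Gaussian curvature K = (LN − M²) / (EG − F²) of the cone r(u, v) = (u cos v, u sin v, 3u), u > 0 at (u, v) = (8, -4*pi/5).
K = 0

Coefficients of the first fundamental form: E = 10, F = 0, G = u^2.
Coefficients of the second fundamental form: L = 0, M = 0, N = 3*sqrt(10)*u^2/(10*Abs(u)).
Assemble K = (LN − M²)/(EG − F²) = 0. At (u, v) = (8, -4*pi/5): K = 0.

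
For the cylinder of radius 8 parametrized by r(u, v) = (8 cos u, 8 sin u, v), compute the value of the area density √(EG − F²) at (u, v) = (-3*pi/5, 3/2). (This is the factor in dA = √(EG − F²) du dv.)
√(EG − F²)|_{(-3*pi/5, 3/2)} = 8

E = 64, F = 0, G = 1, so EG − F² = 64. Taking the positive square root: √(EG − F²) = 8. At (u, v) = (-3*pi/5, 3/2): 8.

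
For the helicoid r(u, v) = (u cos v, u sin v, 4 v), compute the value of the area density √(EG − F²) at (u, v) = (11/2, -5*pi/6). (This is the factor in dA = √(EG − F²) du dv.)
√(EG − F²)|_{(11/2, -5*pi/6)} = sqrt(185)/2

E = 1, F = 0, G = u^2 + 16, so EG − F² = u^2 + 16. Taking the positive square root: √(EG − F²) = sqrt(u^2 + 16). At (u, v) = (11/2, -5*pi/6): sqrt(185)/2.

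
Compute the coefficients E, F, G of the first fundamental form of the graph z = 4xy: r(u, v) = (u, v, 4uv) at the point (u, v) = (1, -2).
E = 65;  F = -32;  G = 17

Partials: r_u = (1, 0, 4*v), r_v = (0, 1, 4*u). As functions of (u, v):
  E = r_u · r_u = 16*v^2 + 1,
  F = r_u · r_v = 16*u*v,
  G = r_v · r_v = 16*u^2 + 1.
Evaluating at (u, v) = (1, -2): E = 65, F = -32, G = 17.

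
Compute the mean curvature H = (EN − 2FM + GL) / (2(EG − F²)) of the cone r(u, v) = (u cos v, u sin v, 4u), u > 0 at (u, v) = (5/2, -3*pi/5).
H = 4*sqrt(17)/85

With E = 17, F = 0, G = u^2, L = 0, M = 0, N = 4*sqrt(17)*u^2/(17*Abs(u)), assemble
  H = (EN − 2FM + GL) / (2(EG − F²)) = 2*sqrt(17)/(17*Abs(u)).
At (u, v) = (5/2, -3*pi/5): H = 4*sqrt(17)/85.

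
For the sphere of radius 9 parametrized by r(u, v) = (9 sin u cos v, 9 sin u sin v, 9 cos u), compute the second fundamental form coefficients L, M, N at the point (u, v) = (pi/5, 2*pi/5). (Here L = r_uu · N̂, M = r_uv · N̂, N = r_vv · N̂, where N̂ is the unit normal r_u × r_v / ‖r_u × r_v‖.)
L = -9;  M = 0;  N = -45/8 + 9*sqrt(5)/8

Compute the unit normal N̂(u, v) = (sin(u)^2*cos(v)/Abs(sin(u)), sin(u)^2*sin(v)/Abs(sin(u)), sin(2*u)/(2*Abs(sin(u)))), and the second partials r_uu, r_uv, r_vv. Take dot products:
  L(u, v) = r_uu · N̂ = -9*sin(u)/Abs(sin(u)),
  M(u, v) = r_uv · N̂ = 0,
  N(u, v) = r_vv · N̂ = -9*sin(u)^3/Abs(sin(u)).
Evaluating at (u, v) = (pi/5, 2*pi/5):
  L = -9, M = 0, N = -45/8 + 9*sqrt(5)/8.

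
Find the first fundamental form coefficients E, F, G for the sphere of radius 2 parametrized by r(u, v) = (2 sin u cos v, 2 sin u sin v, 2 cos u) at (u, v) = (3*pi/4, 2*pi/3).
E = 4;  F = 0;  G = 2

Partials: r_u = (2*cos(u)*cos(v), 2*sin(v)*cos(u), -2*sin(u)), r_v = (-2*sin(u)*sin(v), 2*sin(u)*cos(v), 0). As functions of (u, v):
  E = r_u · r_u = 4,
  F = r_u · r_v = 0,
  G = r_v · r_v = 4*sin(u)^2.
Evaluating at (u, v) = (3*pi/4, 2*pi/3): E = 4, F = 0, G = 2.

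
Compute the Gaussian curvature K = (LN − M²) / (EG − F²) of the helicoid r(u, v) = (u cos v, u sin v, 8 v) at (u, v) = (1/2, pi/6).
K = -1024/66049

Coefficients of the first fundamental form: E = 1, F = 0, G = u^2 + 64.
Coefficients of the second fundamental form: L = 0, M = -8/sqrt(u^2 + 64), N = 0.
Assemble K = (LN − M²)/(EG − F²) = -64/(u^2 + 64)^2. At (u, v) = (1/2, pi/6): K = -1024/66049.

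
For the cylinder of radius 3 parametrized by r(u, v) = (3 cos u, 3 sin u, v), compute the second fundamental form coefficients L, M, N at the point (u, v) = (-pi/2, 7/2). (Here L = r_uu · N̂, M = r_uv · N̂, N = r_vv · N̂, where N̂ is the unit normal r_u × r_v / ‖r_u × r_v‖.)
L = -3;  M = 0;  N = 0

Compute the unit normal N̂(u, v) = (cos(u), sin(u), 0), and the second partials r_uu, r_uv, r_vv. Take dot products:
  L(u, v) = r_uu · N̂ = -3,
  M(u, v) = r_uv · N̂ = 0,
  N(u, v) = r_vv · N̂ = 0.
Evaluating at (u, v) = (-pi/2, 7/2):
  L = -3, M = 0, N = 0.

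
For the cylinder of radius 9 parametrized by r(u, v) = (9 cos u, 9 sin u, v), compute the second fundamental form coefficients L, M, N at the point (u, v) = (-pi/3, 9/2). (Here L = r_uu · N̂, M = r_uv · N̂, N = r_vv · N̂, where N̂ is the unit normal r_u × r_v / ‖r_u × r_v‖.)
L = -9;  M = 0;  N = 0

Compute the unit normal N̂(u, v) = (cos(u), sin(u), 0), and the second partials r_uu, r_uv, r_vv. Take dot products:
  L(u, v) = r_uu · N̂ = -9,
  M(u, v) = r_uv · N̂ = 0,
  N(u, v) = r_vv · N̂ = 0.
Evaluating at (u, v) = (-pi/3, 9/2):
  L = -9, M = 0, N = 0.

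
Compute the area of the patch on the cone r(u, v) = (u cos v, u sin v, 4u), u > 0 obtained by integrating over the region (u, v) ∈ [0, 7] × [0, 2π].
Area = 49*sqrt(17)*pi

Area = ∫∫ √(EG − F²) du dv with √(EG − F²) = sqrt(17)*Abs(u). Integrating over [0, 7] × [0, 2π] gives 49*sqrt(17)*pi.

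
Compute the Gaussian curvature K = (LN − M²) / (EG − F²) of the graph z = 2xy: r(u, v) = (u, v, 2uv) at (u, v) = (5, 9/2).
K = -1/8281

Coefficients of the first fundamental form: E = 4*v^2 + 1, F = 4*u*v, G = 4*u^2 + 1.
Coefficients of the second fundamental form: L = 0, M = 2/sqrt(4*u^2 + 4*v^2 + 1), N = 0.
Assemble K = (LN − M²)/(EG − F²) = -4/(16*u^4 + 32*u^2*v^2 + 8*u^2 + 16*v^4 + 8*v^2 + 1). At (u, v) = (5, 9/2): K = -1/8281.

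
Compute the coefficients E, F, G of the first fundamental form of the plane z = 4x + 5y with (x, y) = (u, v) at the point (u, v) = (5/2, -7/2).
E = 17;  F = 20;  G = 26

Partials: r_u = (1, 0, 4), r_v = (0, 1, 5). As functions of (u, v):
  E = r_u · r_u = 17,
  F = r_u · r_v = 20,
  G = r_v · r_v = 26.
Evaluating at (u, v) = (5/2, -7/2): E = 17, F = 20, G = 26.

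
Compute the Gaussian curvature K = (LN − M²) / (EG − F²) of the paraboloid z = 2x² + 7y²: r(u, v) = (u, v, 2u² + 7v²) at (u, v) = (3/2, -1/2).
K = 14/1849

Coefficients of the first fundamental form: E = 16*u^2 + 1, F = 56*u*v, G = 196*v^2 + 1.
Coefficients of the second fundamental form: L = 4/sqrt(16*u^2 + 196*v^2 + 1), M = 0, N = 14/sqrt(16*u^2 + 196*v^2 + 1).
Assemble K = (LN − M²)/(EG − F²) = 56/(256*u^4 + 6272*u^2*v^2 + 32*u^2 + 38416*v^4 + 392*v^2 + 1). At (u, v) = (3/2, -1/2): K = 14/1849.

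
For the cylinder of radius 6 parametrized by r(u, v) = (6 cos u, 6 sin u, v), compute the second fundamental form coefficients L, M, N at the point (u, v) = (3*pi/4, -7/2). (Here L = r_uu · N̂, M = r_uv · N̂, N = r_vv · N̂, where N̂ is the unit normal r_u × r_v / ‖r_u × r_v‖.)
L = -6;  M = 0;  N = 0

Compute the unit normal N̂(u, v) = (cos(u), sin(u), 0), and the second partials r_uu, r_uv, r_vv. Take dot products:
  L(u, v) = r_uu · N̂ = -6,
  M(u, v) = r_uv · N̂ = 0,
  N(u, v) = r_vv · N̂ = 0.
Evaluating at (u, v) = (3*pi/4, -7/2):
  L = -6, M = 0, N = 0.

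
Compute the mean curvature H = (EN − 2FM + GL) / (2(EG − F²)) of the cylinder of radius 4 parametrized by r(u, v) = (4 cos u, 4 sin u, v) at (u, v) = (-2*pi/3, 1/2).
H = -1/8

With E = 16, F = 0, G = 1, L = -4, M = 0, N = 0, assemble
  H = (EN − 2FM + GL) / (2(EG − F²)) = -1/8.
At (u, v) = (-2*pi/3, 1/2): H = -1/8.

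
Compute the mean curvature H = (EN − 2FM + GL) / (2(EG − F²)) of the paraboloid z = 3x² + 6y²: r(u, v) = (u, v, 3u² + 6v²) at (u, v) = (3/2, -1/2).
H = 603*sqrt(118)/13924

With E = 36*u^2 + 1, F = 72*u*v, G = 144*v^2 + 1, L = 6/sqrt(36*u^2 + 144*v^2 + 1), M = 0, N = 12/sqrt(36*u^2 + 144*v^2 + 1), assemble
  H = (EN − 2FM + GL) / (2(EG − F²)) = 9*(24*u^2 + 48*v^2 + 1)/(36*u^2 + 144*v^2 + 1)^(3/2).
At (u, v) = (3/2, -1/2): H = 603*sqrt(118)/13924.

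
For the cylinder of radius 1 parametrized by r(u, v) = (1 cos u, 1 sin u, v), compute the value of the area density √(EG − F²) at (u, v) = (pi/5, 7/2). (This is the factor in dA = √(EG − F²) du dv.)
√(EG − F²)|_{(pi/5, 7/2)} = 1

E = 1, F = 0, G = 1, so EG − F² = 1. Taking the positive square root: √(EG − F²) = 1. At (u, v) = (pi/5, 7/2): 1.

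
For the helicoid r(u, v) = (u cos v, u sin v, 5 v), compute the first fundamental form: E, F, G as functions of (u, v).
E = 1;  F = 0;  G = u^2 + 25

Compute partials: r_u = (cos(v), sin(v), 0), r_v = (-u*sin(v), u*cos(v), 5). Then
  E = r_u · r_u = 1,
  F = r_u · r_v = 0,
  G = r_v · r_v = u^2 + 25.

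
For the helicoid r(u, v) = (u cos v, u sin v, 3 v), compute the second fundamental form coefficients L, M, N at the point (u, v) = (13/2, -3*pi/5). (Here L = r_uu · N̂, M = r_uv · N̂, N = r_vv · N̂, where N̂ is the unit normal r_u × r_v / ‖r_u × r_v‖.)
L = 0;  M = -6*sqrt(205)/205;  N = 0

Compute the unit normal N̂(u, v) = (3*sin(v)/sqrt(u^2 + 9), -3*cos(v)/sqrt(u^2 + 9), u/sqrt(u^2 + 9)), and the second partials r_uu, r_uv, r_vv. Take dot products:
  L(u, v) = r_uu · N̂ = 0,
  M(u, v) = r_uv · N̂ = -3/sqrt(u^2 + 9),
  N(u, v) = r_vv · N̂ = 0.
Evaluating at (u, v) = (13/2, -3*pi/5):
  L = 0, M = -6*sqrt(205)/205, N = 0.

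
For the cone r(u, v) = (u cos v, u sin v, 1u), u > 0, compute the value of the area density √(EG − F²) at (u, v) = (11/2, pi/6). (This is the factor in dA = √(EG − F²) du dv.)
√(EG − F²)|_{(11/2, pi/6)} = 11*sqrt(2)/2

E = 2, F = 0, G = u^2, so EG − F² = 2*u^2. Taking the positive square root: √(EG − F²) = sqrt(2)*Abs(u). At (u, v) = (11/2, pi/6): 11*sqrt(2)/2.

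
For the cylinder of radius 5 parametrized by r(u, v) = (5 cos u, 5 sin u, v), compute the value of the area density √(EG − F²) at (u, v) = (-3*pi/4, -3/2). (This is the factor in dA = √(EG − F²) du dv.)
√(EG − F²)|_{(-3*pi/4, -3/2)} = 5

E = 25, F = 0, G = 1, so EG − F² = 25. Taking the positive square root: √(EG − F²) = 5. At (u, v) = (-3*pi/4, -3/2): 5.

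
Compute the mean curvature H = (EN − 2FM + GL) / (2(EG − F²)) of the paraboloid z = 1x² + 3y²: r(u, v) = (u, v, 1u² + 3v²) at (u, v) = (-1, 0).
H = 16*sqrt(5)/25

With E = 4*u^2 + 1, F = 12*u*v, G = 36*v^2 + 1, L = 2/sqrt(4*u^2 + 36*v^2 + 1), M = 0, N = 6/sqrt(4*u^2 + 36*v^2 + 1), assemble
  H = (EN − 2FM + GL) / (2(EG − F²)) = 4*(3*u^2 + 9*v^2 + 1)/(4*u^2 + 36*v^2 + 1)^(3/2).
At (u, v) = (-1, 0): H = 16*sqrt(5)/25.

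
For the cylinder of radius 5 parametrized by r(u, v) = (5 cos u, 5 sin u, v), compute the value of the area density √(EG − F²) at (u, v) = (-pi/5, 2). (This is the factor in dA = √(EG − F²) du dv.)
√(EG − F²)|_{(-pi/5, 2)} = 5

E = 25, F = 0, G = 1, so EG − F² = 25. Taking the positive square root: √(EG − F²) = 5. At (u, v) = (-pi/5, 2): 5.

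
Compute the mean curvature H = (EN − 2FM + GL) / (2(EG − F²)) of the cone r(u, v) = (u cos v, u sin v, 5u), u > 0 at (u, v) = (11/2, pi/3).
H = 5*sqrt(26)/286

With E = 26, F = 0, G = u^2, L = 0, M = 0, N = 5*sqrt(26)*u^2/(26*Abs(u)), assemble
  H = (EN − 2FM + GL) / (2(EG − F²)) = 5*sqrt(26)/(52*Abs(u)).
At (u, v) = (11/2, pi/3): H = 5*sqrt(26)/286.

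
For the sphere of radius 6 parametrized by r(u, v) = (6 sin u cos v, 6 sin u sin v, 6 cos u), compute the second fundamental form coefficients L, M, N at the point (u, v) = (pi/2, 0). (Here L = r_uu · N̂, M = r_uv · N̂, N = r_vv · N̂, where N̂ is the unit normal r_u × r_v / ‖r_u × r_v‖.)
L = -6;  M = 0;  N = -6

Compute the unit normal N̂(u, v) = (sin(u)^2*cos(v)/Abs(sin(u)), sin(u)^2*sin(v)/Abs(sin(u)), sin(2*u)/(2*Abs(sin(u)))), and the second partials r_uu, r_uv, r_vv. Take dot products:
  L(u, v) = r_uu · N̂ = -6*sin(u)/Abs(sin(u)),
  M(u, v) = r_uv · N̂ = 0,
  N(u, v) = r_vv · N̂ = -6*sin(u)^3/Abs(sin(u)).
Evaluating at (u, v) = (pi/2, 0):
  L = -6, M = 0, N = -6.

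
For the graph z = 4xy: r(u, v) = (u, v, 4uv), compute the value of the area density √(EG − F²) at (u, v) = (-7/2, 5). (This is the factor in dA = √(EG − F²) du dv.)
√(EG − F²)|_{(-7/2, 5)} = sqrt(597)

E = 16*v^2 + 1, F = 16*u*v, G = 16*u^2 + 1, so EG − F² = 16*u^2 + 16*v^2 + 1. Taking the positive square root: √(EG − F²) = sqrt(16*u^2 + 16*v^2 + 1). At (u, v) = (-7/2, 5): sqrt(597).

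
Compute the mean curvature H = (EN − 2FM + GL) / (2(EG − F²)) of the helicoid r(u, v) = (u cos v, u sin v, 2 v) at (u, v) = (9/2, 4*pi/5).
H = 0

With E = 1, F = 0, G = u^2 + 4, L = 0, M = -2/sqrt(u^2 + 4), N = 0, assemble
  H = (EN − 2FM + GL) / (2(EG − F²)) = 0.
At (u, v) = (9/2, 4*pi/5): H = 0.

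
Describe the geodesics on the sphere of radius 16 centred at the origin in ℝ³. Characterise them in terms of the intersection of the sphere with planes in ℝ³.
Geodesics on the sphere of radius 16 are great circles — circles of radius 16 obtained as the intersection of the sphere with planes through the origin (the centre of the sphere).

A curve α(t) of nonzero constant speed on the sphere of radius 16 is a geodesic iff its acceleration α̈ is everywhere normal to the surface, i.e. parallel to the radial vector α(t). Then d/dt(α × α̇) = α̇ × α̇ + α × α̈ = 0, so α × α̇ is a constant vector n ≠ 0 and α(t) · n = 0 for all t: α lies in the plane through the origin with normal n. The intersection of that plane with the sphere is a circle of radius 16 (a great circle). Conversely, a great circle traversed at constant speed has centripetal acceleration pointing at the origin, hence normal to the sphere, so every great circle is a geodesic.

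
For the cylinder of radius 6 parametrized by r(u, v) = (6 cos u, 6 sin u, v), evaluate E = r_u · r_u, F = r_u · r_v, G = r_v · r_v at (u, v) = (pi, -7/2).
E = 36;  F = 0;  G = 1

Partials: r_u = (-6*sin(u), 6*cos(u), 0), r_v = (0, 0, 1). As functions of (u, v):
  E = r_u · r_u = 36,
  F = r_u · r_v = 0,
  G = r_v · r_v = 1.
Evaluating at (u, v) = (pi, -7/2): E = 36, F = 0, G = 1.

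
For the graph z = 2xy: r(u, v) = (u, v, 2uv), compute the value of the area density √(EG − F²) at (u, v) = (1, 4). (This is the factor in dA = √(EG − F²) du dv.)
√(EG − F²)|_{(1, 4)} = sqrt(69)

E = 4*v^2 + 1, F = 4*u*v, G = 4*u^2 + 1, so EG − F² = 4*u^2 + 4*v^2 + 1. Taking the positive square root: √(EG − F²) = sqrt(4*u^2 + 4*v^2 + 1). At (u, v) = (1, 4): sqrt(69).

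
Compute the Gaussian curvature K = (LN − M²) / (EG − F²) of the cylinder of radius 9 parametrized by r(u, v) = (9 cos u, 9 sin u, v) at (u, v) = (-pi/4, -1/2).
K = 0

Coefficients of the first fundamental form: E = 81, F = 0, G = 1.
Coefficients of the second fundamental form: L = -9, M = 0, N = 0.
Assemble K = (LN − M²)/(EG − F²) = 0. At (u, v) = (-pi/4, -1/2): K = 0.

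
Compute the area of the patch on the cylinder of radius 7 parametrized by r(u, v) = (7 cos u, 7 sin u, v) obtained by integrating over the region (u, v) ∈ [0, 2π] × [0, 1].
Area = 14*pi

Area = ∫∫ √(EG − F²) du dv with √(EG − F²) = 7. Integrating over [0, 2π] × [0, 1] gives 14*pi.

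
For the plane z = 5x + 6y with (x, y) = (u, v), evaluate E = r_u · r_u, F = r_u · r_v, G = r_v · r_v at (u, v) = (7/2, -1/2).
E = 26;  F = 30;  G = 37

Partials: r_u = (1, 0, 5), r_v = (0, 1, 6). As functions of (u, v):
  E = r_u · r_u = 26,
  F = r_u · r_v = 30,
  G = r_v · r_v = 37.
Evaluating at (u, v) = (7/2, -1/2): E = 26, F = 30, G = 37.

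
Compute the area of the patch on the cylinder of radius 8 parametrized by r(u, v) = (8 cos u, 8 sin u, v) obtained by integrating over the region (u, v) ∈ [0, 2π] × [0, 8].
Area = 128*pi

Area = ∫∫ √(EG − F²) du dv with √(EG − F²) = 8. Integrating over [0, 2π] × [0, 8] gives 128*pi.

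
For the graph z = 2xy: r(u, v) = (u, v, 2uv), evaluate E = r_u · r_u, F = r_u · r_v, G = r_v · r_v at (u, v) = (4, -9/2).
E = 82;  F = -72;  G = 65

Partials: r_u = (1, 0, 2*v), r_v = (0, 1, 2*u). As functions of (u, v):
  E = r_u · r_u = 4*v^2 + 1,
  F = r_u · r_v = 4*u*v,
  G = r_v · r_v = 4*u^2 + 1.
Evaluating at (u, v) = (4, -9/2): E = 82, F = -72, G = 65.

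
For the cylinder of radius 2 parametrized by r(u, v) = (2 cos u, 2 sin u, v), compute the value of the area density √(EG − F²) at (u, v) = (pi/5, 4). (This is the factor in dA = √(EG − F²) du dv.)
√(EG − F²)|_{(pi/5, 4)} = 2

E = 4, F = 0, G = 1, so EG − F² = 4. Taking the positive square root: √(EG − F²) = 2. At (u, v) = (pi/5, 4): 2.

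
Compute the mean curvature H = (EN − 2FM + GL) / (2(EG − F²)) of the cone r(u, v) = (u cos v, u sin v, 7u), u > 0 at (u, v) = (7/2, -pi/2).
H = sqrt(2)/10

With E = 50, F = 0, G = u^2, L = 0, M = 0, N = 7*sqrt(2)*u^2/(10*Abs(u)), assemble
  H = (EN − 2FM + GL) / (2(EG − F²)) = 7*sqrt(2)/(20*Abs(u)).
At (u, v) = (7/2, -pi/2): H = sqrt(2)/10.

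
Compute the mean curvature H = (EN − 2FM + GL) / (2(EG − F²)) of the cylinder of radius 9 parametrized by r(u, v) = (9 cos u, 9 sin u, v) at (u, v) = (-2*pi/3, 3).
H = -1/18

With E = 81, F = 0, G = 1, L = -9, M = 0, N = 0, assemble
  H = (EN − 2FM + GL) / (2(EG − F²)) = -1/18.
At (u, v) = (-2*pi/3, 3): H = -1/18.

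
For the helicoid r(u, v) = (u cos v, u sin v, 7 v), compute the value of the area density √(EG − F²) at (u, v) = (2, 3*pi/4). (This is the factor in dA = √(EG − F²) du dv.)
√(EG − F²)|_{(2, 3*pi/4)} = sqrt(53)

E = 1, F = 0, G = u^2 + 49, so EG − F² = u^2 + 49. Taking the positive square root: √(EG − F²) = sqrt(u^2 + 49). At (u, v) = (2, 3*pi/4): sqrt(53).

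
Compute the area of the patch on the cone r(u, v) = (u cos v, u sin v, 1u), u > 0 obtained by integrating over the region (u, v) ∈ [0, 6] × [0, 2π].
Area = 36*sqrt(2)*pi

Area = ∫∫ √(EG − F²) du dv with √(EG − F²) = sqrt(2)*Abs(u). Integrating over [0, 6] × [0, 2π] gives 36*sqrt(2)*pi.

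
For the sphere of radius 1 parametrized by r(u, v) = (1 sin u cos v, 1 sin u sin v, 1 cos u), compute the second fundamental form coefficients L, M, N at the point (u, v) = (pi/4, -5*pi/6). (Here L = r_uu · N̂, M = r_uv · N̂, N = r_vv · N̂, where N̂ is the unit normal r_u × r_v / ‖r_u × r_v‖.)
L = -1;  M = 0;  N = -1/2

Compute the unit normal N̂(u, v) = (sin(u)^2*cos(v)/Abs(sin(u)), sin(u)^2*sin(v)/Abs(sin(u)), sin(2*u)/(2*Abs(sin(u)))), and the second partials r_uu, r_uv, r_vv. Take dot products:
  L(u, v) = r_uu · N̂ = -sin(u)/Abs(sin(u)),
  M(u, v) = r_uv · N̂ = 0,
  N(u, v) = r_vv · N̂ = -sin(u)^3/Abs(sin(u)).
Evaluating at (u, v) = (pi/4, -5*pi/6):
  L = -1, M = 0, N = -1/2.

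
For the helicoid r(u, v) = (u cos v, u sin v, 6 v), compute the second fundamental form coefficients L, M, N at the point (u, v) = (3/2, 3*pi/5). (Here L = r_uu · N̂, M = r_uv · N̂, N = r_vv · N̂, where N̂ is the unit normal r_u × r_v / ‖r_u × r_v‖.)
L = 0;  M = -4*sqrt(17)/17;  N = 0

Compute the unit normal N̂(u, v) = (6*sin(v)/sqrt(u^2 + 36), -6*cos(v)/sqrt(u^2 + 36), u/sqrt(u^2 + 36)), and the second partials r_uu, r_uv, r_vv. Take dot products:
  L(u, v) = r_uu · N̂ = 0,
  M(u, v) = r_uv · N̂ = -6/sqrt(u^2 + 36),
  N(u, v) = r_vv · N̂ = 0.
Evaluating at (u, v) = (3/2, 3*pi/5):
  L = 0, M = -4*sqrt(17)/17, N = 0.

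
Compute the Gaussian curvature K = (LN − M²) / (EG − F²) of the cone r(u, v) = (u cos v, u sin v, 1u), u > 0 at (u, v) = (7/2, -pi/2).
K = 0

Coefficients of the first fundamental form: E = 2, F = 0, G = u^2.
Coefficients of the second fundamental form: L = 0, M = 0, N = sqrt(2)*u^2/(2*Abs(u)).
Assemble K = (LN − M²)/(EG − F²) = 0. At (u, v) = (7/2, -pi/2): K = 0.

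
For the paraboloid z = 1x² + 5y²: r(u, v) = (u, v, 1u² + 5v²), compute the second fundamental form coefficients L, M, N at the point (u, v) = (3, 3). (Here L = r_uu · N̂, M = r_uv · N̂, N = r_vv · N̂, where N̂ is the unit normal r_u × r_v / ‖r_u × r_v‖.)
L = 2*sqrt(937)/937;  M = 0;  N = 10*sqrt(937)/937

Compute the unit normal N̂(u, v) = (-2*u/sqrt(4*u^2 + 100*v^2 + 1), -10*v/sqrt(4*u^2 + 100*v^2 + 1), 1/sqrt(4*u^2 + 100*v^2 + 1)), and the second partials r_uu, r_uv, r_vv. Take dot products:
  L(u, v) = r_uu · N̂ = 2/sqrt(4*u^2 + 100*v^2 + 1),
  M(u, v) = r_uv · N̂ = 0,
  N(u, v) = r_vv · N̂ = 10/sqrt(4*u^2 + 100*v^2 + 1).
Evaluating at (u, v) = (3, 3):
  L = 2*sqrt(937)/937, M = 0, N = 10*sqrt(937)/937.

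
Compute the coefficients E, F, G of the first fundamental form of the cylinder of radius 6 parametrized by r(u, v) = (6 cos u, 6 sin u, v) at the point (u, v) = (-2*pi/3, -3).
E = 36;  F = 0;  G = 1

Partials: r_u = (-6*sin(u), 6*cos(u), 0), r_v = (0, 0, 1). As functions of (u, v):
  E = r_u · r_u = 36,
  F = r_u · r_v = 0,
  G = r_v · r_v = 1.
Evaluating at (u, v) = (-2*pi/3, -3): E = 36, F = 0, G = 1.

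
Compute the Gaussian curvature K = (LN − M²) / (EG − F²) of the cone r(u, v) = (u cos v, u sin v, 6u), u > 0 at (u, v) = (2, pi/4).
K = 0

Coefficients of the first fundamental form: E = 37, F = 0, G = u^2.
Coefficients of the second fundamental form: L = 0, M = 0, N = 6*sqrt(37)*u^2/(37*Abs(u)).
Assemble K = (LN − M²)/(EG − F²) = 0. At (u, v) = (2, pi/4): K = 0.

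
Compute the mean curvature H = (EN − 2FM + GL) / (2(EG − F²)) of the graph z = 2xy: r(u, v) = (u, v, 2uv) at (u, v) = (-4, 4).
H = 128*sqrt(129)/16641

With E = 4*v^2 + 1, F = 4*u*v, G = 4*u^2 + 1, L = 0, M = 2/sqrt(4*u^2 + 4*v^2 + 1), N = 0, assemble
  H = (EN − 2FM + GL) / (2(EG − F²)) = -8*u*v/(4*u^2 + 4*v^2 + 1)^(3/2).
At (u, v) = (-4, 4): H = 128*sqrt(129)/16641.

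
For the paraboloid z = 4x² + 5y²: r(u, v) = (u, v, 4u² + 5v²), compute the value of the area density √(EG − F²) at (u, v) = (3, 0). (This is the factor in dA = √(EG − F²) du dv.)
√(EG − F²)|_{(3, 0)} = sqrt(577)

E = 64*u^2 + 1, F = 80*u*v, G = 100*v^2 + 1, so EG − F² = 64*u^2 + 100*v^2 + 1. Taking the positive square root: √(EG − F²) = sqrt(64*u^2 + 100*v^2 + 1). At (u, v) = (3, 0): sqrt(577).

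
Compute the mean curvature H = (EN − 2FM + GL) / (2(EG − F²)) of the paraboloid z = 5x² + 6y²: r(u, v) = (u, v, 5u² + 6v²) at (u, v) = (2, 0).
H = 2411*sqrt(401)/160801

With E = 100*u^2 + 1, F = 120*u*v, G = 144*v^2 + 1, L = 10/sqrt(100*u^2 + 144*v^2 + 1), M = 0, N = 12/sqrt(100*u^2 + 144*v^2 + 1), assemble
  H = (EN − 2FM + GL) / (2(EG − F²)) = (600*u^2 + 720*v^2 + 11)/(100*u^2 + 144*v^2 + 1)^(3/2).
At (u, v) = (2, 0): H = 2411*sqrt(401)/160801.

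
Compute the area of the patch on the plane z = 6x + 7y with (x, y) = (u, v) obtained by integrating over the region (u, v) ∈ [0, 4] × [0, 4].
Area = 16*sqrt(86)

Area = ∫∫ √(EG − F²) du dv with √(EG − F²) = sqrt(86). Integrating over [0, 4] × [0, 4] gives 16*sqrt(86).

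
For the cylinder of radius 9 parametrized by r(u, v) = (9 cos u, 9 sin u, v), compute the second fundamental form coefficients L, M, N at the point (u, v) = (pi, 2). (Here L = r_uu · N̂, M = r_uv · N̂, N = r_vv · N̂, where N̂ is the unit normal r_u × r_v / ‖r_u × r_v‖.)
L = -9;  M = 0;  N = 0

Compute the unit normal N̂(u, v) = (cos(u), sin(u), 0), and the second partials r_uu, r_uv, r_vv. Take dot products:
  L(u, v) = r_uu · N̂ = -9,
  M(u, v) = r_uv · N̂ = 0,
  N(u, v) = r_vv · N̂ = 0.
Evaluating at (u, v) = (pi, 2):
  L = -9, M = 0, N = 0.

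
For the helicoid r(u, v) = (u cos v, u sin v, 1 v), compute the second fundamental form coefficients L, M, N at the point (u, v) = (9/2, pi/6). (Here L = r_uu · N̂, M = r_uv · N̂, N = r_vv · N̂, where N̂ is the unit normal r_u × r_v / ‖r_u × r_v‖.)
L = 0;  M = -2*sqrt(85)/85;  N = 0

Compute the unit normal N̂(u, v) = (sin(v)/sqrt(u^2 + 1), -cos(v)/sqrt(u^2 + 1), u/sqrt(u^2 + 1)), and the second partials r_uu, r_uv, r_vv. Take dot products:
  L(u, v) = r_uu · N̂ = 0,
  M(u, v) = r_uv · N̂ = -1/sqrt(u^2 + 1),
  N(u, v) = r_vv · N̂ = 0.
Evaluating at (u, v) = (9/2, pi/6):
  L = 0, M = -2*sqrt(85)/85, N = 0.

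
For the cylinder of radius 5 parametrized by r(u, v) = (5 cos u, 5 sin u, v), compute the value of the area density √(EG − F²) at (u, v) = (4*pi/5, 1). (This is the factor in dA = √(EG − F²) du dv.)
√(EG − F²)|_{(4*pi/5, 1)} = 5

E = 25, F = 0, G = 1, so EG − F² = 25. Taking the positive square root: √(EG − F²) = 5. At (u, v) = (4*pi/5, 1): 5.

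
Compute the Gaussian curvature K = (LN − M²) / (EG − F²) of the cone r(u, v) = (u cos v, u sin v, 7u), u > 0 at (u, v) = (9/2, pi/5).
K = 0

Coefficients of the first fundamental form: E = 50, F = 0, G = u^2.
Coefficients of the second fundamental form: L = 0, M = 0, N = 7*sqrt(2)*u^2/(10*Abs(u)).
Assemble K = (LN − M²)/(EG − F²) = 0. At (u, v) = (9/2, pi/5): K = 0.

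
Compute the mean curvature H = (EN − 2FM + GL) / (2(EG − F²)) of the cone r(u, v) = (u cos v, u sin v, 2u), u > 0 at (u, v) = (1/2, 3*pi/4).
H = 2*sqrt(5)/5

With E = 5, F = 0, G = u^2, L = 0, M = 0, N = 2*sqrt(5)*u^2/(5*Abs(u)), assemble
  H = (EN − 2FM + GL) / (2(EG − F²)) = sqrt(5)/(5*Abs(u)).
At (u, v) = (1/2, 3*pi/4): H = 2*sqrt(5)/5.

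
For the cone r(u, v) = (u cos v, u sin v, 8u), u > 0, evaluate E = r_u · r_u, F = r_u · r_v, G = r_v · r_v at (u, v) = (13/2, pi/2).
E = 65;  F = 0;  G = 169/4

Partials: r_u = (cos(v), sin(v), 8), r_v = (-u*sin(v), u*cos(v), 0). As functions of (u, v):
  E = r_u · r_u = 65,
  F = r_u · r_v = 0,
  G = r_v · r_v = u^2.
Evaluating at (u, v) = (13/2, pi/2): E = 65, F = 0, G = 169/4.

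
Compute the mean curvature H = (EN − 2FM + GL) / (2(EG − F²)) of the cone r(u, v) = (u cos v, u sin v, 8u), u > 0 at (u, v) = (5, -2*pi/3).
H = 4*sqrt(65)/325

With E = 65, F = 0, G = u^2, L = 0, M = 0, N = 8*sqrt(65)*u^2/(65*Abs(u)), assemble
  H = (EN − 2FM + GL) / (2(EG − F²)) = 4*sqrt(65)/(65*Abs(u)).
At (u, v) = (5, -2*pi/3): H = 4*sqrt(65)/325.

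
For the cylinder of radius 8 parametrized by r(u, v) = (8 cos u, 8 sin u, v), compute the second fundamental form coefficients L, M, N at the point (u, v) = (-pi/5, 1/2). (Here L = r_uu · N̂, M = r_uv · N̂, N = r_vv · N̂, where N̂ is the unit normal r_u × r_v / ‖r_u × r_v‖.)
L = -8;  M = 0;  N = 0

Compute the unit normal N̂(u, v) = (cos(u), sin(u), 0), and the second partials r_uu, r_uv, r_vv. Take dot products:
  L(u, v) = r_uu · N̂ = -8,
  M(u, v) = r_uv · N̂ = 0,
  N(u, v) = r_vv · N̂ = 0.
Evaluating at (u, v) = (-pi/5, 1/2):
  L = -8, M = 0, N = 0.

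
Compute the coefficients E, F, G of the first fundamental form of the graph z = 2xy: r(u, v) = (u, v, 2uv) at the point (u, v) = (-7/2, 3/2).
E = 10;  F = -21;  G = 50

Partials: r_u = (1, 0, 2*v), r_v = (0, 1, 2*u). As functions of (u, v):
  E = r_u · r_u = 4*v^2 + 1,
  F = r_u · r_v = 4*u*v,
  G = r_v · r_v = 4*u^2 + 1.
Evaluating at (u, v) = (-7/2, 3/2): E = 10, F = -21, G = 50.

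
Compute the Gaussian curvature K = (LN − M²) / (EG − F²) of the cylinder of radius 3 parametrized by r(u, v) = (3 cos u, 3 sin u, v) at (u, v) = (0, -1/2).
K = 0

Coefficients of the first fundamental form: E = 9, F = 0, G = 1.
Coefficients of the second fundamental form: L = -3, M = 0, N = 0.
Assemble K = (LN − M²)/(EG − F²) = 0. At (u, v) = (0, -1/2): K = 0.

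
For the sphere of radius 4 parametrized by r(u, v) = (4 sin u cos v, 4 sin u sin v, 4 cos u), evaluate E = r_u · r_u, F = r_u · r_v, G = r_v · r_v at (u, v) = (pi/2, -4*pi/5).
E = 16;  F = 0;  G = 16

Partials: r_u = (4*cos(u)*cos(v), 4*sin(v)*cos(u), -4*sin(u)), r_v = (-4*sin(u)*sin(v), 4*sin(u)*cos(v), 0). As functions of (u, v):
  E = r_u · r_u = 16,
  F = r_u · r_v = 0,
  G = r_v · r_v = 16*sin(u)^2.
Evaluating at (u, v) = (pi/2, -4*pi/5): E = 16, F = 0, G = 16.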